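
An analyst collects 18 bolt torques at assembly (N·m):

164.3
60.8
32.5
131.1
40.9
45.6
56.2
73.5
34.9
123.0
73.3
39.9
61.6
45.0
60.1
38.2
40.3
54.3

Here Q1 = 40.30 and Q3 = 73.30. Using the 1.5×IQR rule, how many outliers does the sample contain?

IQR = 33.00; fences at 40.30 − 49.50 = -9.20 and 73.30 + 49.50 = 122.80.
Outside the cutoffs: 123.0, 131.1, 164.3.

3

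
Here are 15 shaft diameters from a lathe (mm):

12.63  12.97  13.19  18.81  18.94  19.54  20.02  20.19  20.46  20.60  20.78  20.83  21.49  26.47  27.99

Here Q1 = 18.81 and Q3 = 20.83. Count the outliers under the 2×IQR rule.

5

IQR = 2.02; fences at 18.81 − 4.04 = 14.77 and 20.83 + 4.04 = 24.87.
Outside the cutoffs: 12.63, 12.97, 13.19, 26.47, 27.99.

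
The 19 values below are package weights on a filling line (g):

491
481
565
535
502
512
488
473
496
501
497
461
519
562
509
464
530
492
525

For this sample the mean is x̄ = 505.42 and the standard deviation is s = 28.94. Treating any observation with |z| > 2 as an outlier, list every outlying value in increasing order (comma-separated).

565

Cutoffs at x̄ ± 2s: 505.42 ± 2·28.94 = [447.54, 563.30].
565: z = 2.06, |z| > 2 → outlier.
Every other value lies within [447.54, 563.30].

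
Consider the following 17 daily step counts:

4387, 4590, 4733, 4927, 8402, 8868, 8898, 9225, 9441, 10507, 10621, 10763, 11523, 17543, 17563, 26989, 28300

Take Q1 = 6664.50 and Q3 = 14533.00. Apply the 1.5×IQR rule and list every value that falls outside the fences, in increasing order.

IQR = Q3 − Q1 = 14533.00 − 6664.50 = 7868.50.
Lower fence = Q1 − 1.5·IQR = 6664.50 − 11802.75 = -5138.25.
Upper fence = Q3 + 1.5·IQR = 14533.00 + 11802.75 = 26335.75.
26989 > 26335.75 → outlier.
28300 > 26335.75 → outlier.
All remaining values lie within [-5138.25, 26335.75].

26989, 28300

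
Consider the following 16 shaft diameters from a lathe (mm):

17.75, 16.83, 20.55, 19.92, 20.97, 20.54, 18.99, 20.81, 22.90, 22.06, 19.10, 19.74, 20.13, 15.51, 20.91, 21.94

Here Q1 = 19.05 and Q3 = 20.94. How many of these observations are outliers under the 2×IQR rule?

IQR = 1.89; fences at 19.05 − 3.78 = 15.27 and 20.94 + 3.78 = 24.72.
Every value lies within the cutoffs.

0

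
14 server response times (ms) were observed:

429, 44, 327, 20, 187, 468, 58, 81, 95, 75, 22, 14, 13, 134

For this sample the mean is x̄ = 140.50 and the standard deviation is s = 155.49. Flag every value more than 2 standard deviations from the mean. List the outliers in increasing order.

468

Cutoffs at x̄ ± 2s: 140.50 ± 2·155.49 = [-170.48, 451.48].
468: z = 2.11, |z| > 2 → outlier.
Every other value lies within [-170.48, 451.48].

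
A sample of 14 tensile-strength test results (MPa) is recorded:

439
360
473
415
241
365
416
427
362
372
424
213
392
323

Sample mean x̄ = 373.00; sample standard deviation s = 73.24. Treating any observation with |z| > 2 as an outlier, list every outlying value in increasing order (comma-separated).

Cutoffs at x̄ ± 2s: 373.00 ± 2·73.24 = [226.52, 519.48].
213: z = -2.18, |z| > 2 → outlier.
Every other value lies within [226.52, 519.48].

213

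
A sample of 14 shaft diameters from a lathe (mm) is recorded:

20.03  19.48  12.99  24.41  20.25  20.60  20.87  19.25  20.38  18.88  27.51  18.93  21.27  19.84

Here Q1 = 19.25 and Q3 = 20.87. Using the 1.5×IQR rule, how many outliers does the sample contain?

3

IQR = 1.62; fences at 19.25 − 2.43 = 16.82 and 20.87 + 2.43 = 23.30.
Outside the cutoffs: 12.99, 24.41, 27.51.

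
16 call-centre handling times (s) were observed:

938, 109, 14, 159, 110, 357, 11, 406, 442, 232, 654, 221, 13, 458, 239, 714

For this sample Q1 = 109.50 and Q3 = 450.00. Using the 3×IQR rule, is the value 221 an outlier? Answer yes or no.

no

IQR = Q3 − Q1 = 450.00 − 109.50 = 340.50.
Lower fence = Q1 − 3·IQR = 109.50 − 1021.50 = -912.00.
Upper fence = Q3 + 3·IQR = 450.00 + 1021.50 = 1471.50.
221 lies within [-912.00, 1471.50].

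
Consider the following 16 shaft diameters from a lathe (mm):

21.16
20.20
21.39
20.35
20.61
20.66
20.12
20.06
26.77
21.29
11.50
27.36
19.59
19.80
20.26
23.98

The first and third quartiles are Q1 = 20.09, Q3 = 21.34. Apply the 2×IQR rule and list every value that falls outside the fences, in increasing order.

11.50, 23.98, 26.77, 27.36

IQR = Q3 − Q1 = 21.34 − 20.09 = 1.25.
Lower fence = Q1 − 2·IQR = 20.09 − 2.50 = 17.59.
Upper fence = Q3 + 2·IQR = 21.34 + 2.50 = 23.84.
11.50 < 17.59 → outlier.
23.98 > 23.84 → outlier.
26.77 > 23.84 → outlier.
27.36 > 23.84 → outlier.
All remaining values lie within [17.59, 23.84].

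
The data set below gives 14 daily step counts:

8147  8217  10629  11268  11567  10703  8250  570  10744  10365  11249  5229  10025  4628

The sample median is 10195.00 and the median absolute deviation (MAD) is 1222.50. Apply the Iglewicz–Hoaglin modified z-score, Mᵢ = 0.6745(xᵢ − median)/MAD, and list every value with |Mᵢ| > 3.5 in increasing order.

|Mᵢ| > 3.5 ⇔ |xᵢ − 10195.00| > 3.5·1222.50/0.6745 = 6343.59.
So outliers lie outside [3851.41, 16538.59].
570: M = -5.31 → outlier.

570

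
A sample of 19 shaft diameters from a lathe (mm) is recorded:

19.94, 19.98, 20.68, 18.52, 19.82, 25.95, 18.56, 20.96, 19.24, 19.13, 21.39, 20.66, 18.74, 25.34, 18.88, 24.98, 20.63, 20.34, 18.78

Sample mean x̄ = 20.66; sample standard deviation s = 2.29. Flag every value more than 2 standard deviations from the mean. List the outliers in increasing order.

25.34, 25.95

Cutoffs at x̄ ± 2s: 20.66 ± 2·2.29 = [16.08, 25.24].
25.34: z = 2.04, |z| > 2 → outlier.
25.95: z = 2.31, |z| > 2 → outlier.
Every other value lies within [16.08, 25.24].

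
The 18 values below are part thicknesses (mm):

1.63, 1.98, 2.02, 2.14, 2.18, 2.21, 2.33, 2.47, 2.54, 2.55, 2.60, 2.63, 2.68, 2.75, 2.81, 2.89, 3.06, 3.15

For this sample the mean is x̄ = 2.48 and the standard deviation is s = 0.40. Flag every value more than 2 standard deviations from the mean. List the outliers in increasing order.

1.63

Cutoffs at x̄ ± 2s: 2.48 ± 2·0.40 = [1.68, 3.28].
1.63: z = -2.13, |z| > 2 → outlier.
Every other value lies within [1.68, 3.28].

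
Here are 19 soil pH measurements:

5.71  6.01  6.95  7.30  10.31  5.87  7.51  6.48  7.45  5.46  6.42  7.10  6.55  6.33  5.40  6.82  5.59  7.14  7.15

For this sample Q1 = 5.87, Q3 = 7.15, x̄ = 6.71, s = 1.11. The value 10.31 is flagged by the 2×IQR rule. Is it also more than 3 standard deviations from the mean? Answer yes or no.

z = (10.31 − 6.71) / 1.11 = 3.24.
|z| = 3.24 > 3.

yes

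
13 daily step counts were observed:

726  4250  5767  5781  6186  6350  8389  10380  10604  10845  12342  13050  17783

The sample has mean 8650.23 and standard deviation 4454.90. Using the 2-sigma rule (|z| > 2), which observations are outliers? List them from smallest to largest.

Cutoffs at x̄ ± 2s: 8650.23 ± 2·4454.90 = [-259.57, 17560.03].
17783: z = 2.05, |z| > 2 → outlier.
Every other value lies within [-259.57, 17560.03].

17783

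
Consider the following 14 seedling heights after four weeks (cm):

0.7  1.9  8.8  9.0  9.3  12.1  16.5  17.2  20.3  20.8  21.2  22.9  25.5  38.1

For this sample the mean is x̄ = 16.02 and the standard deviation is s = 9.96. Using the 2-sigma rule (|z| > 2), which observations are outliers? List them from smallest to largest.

38.1

Cutoffs at x̄ ± 2s: 16.02 ± 2·9.96 = [-3.90, 35.94].
38.1: z = 2.22, |z| > 2 → outlier.
Every other value lies within [-3.90, 35.94].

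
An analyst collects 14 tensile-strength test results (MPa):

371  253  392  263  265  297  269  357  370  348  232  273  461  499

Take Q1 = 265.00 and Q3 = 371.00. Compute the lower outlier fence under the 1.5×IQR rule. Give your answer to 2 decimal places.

106.00

IQR = Q3 − Q1 = 371.00 − 265.00 = 106.00.
Lower fence = Q1 − 1.5·IQR = 265.00 − 159.00 = 106.00.
Upper fence = Q3 + 1.5·IQR = 371.00 + 159.00 = 530.00.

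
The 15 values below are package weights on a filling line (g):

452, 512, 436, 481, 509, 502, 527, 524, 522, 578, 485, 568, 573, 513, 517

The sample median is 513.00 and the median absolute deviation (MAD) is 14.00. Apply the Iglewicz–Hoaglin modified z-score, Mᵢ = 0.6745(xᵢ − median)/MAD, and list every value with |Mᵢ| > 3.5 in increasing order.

|Mᵢ| > 3.5 ⇔ |xᵢ − 513.00| > 3.5·14.00/0.6745 = 72.65.
So outliers lie outside [440.35, 585.65].
436: M = -3.71 → outlier.

436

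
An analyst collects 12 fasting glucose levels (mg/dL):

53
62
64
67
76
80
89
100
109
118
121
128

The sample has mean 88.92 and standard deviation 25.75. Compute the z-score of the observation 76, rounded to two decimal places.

-0.50

z = (76 − 88.92) / 25.75 = -0.50.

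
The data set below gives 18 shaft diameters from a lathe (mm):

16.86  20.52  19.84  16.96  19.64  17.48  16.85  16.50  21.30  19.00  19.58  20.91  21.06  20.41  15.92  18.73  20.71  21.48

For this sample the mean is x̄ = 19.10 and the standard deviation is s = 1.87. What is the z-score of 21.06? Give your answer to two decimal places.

z = (21.06 − 19.10) / 1.87 = 1.05.

1.05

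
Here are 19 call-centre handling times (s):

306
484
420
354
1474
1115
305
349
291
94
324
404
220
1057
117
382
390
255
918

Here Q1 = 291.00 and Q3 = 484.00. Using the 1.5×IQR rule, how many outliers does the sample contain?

4

IQR = 193.00; fences at 291.00 − 289.50 = 1.50 and 484.00 + 289.50 = 773.50.
Outside the cutoffs: 918, 1057, 1115, 1474.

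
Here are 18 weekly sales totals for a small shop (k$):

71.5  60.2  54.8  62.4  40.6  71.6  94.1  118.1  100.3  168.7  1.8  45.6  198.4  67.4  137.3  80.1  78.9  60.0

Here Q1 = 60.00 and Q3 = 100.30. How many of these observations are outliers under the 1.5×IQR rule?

IQR = 40.30; fences at 60.00 − 60.45 = -0.45 and 100.30 + 60.45 = 160.75.
Outside the cutoffs: 168.7, 198.4.

2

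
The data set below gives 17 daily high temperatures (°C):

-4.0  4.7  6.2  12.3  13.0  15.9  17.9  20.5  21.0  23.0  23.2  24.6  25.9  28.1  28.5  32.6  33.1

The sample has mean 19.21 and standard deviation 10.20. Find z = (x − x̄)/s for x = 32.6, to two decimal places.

1.31

z = (32.6 − 19.21) / 10.20 = 1.31.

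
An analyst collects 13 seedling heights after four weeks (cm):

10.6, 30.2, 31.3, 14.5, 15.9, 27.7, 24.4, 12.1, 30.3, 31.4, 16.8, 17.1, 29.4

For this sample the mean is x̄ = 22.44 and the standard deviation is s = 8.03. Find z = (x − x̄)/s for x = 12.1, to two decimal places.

-1.29

z = (12.1 − 22.44) / 8.03 = -1.29.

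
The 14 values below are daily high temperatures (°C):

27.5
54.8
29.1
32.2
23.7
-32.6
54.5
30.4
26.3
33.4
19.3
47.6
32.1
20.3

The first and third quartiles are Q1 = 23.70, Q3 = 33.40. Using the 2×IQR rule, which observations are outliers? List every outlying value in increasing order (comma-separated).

-32.6, 54.5, 54.8

IQR = Q3 − Q1 = 33.40 − 23.70 = 9.70.
Lower fence = Q1 − 2·IQR = 23.70 − 19.40 = 4.30.
Upper fence = Q3 + 2·IQR = 33.40 + 19.40 = 52.80.
-32.6 < 4.30 → outlier.
54.5 > 52.80 → outlier.
54.8 > 52.80 → outlier.
All remaining values lie within [4.30, 52.80].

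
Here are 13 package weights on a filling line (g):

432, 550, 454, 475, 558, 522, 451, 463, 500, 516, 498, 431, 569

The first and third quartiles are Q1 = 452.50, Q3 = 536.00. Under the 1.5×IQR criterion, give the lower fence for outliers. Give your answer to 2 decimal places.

327.25

IQR = Q3 − Q1 = 536.00 − 452.50 = 83.50.
Lower fence = Q1 − 1.5·IQR = 452.50 − 125.25 = 327.25.
Upper fence = Q3 + 1.5·IQR = 536.00 + 125.25 = 661.25.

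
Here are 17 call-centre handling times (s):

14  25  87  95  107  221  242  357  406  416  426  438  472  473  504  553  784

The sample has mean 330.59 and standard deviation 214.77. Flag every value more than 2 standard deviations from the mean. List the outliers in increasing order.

Cutoffs at x̄ ± 2s: 330.59 ± 2·214.77 = [-98.95, 760.13].
784: z = 2.11, |z| > 2 → outlier.
Every other value lies within [-98.95, 760.13].

784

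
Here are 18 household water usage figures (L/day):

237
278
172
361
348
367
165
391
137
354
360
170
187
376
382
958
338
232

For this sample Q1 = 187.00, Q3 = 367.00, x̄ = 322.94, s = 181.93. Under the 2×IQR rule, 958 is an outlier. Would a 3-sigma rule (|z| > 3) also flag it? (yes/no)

z = (958 − 322.94) / 181.93 = 3.49.
|z| = 3.49 > 3.

yes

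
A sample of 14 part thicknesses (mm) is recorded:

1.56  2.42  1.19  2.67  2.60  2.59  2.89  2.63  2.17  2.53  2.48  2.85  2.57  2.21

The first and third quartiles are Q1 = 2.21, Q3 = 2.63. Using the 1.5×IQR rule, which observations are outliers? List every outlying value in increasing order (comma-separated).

IQR = Q3 − Q1 = 2.63 − 2.21 = 0.42.
Lower fence = Q1 − 1.5·IQR = 2.21 − 0.63 = 1.58.
Upper fence = Q3 + 1.5·IQR = 2.63 + 0.63 = 3.26.
1.19 < 1.58 → outlier.
1.56 < 1.58 → outlier.
All remaining values lie within [1.58, 3.26].

1.19, 1.56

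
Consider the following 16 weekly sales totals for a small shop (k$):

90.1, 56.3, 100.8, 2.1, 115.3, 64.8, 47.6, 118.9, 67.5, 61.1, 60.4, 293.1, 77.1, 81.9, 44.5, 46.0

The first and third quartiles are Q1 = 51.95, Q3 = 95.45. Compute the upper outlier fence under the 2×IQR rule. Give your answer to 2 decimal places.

182.45

IQR = Q3 − Q1 = 95.45 − 51.95 = 43.50.
Lower fence = Q1 − 2·IQR = 51.95 − 87.00 = -35.05.
Upper fence = Q3 + 2·IQR = 95.45 + 87.00 = 182.45.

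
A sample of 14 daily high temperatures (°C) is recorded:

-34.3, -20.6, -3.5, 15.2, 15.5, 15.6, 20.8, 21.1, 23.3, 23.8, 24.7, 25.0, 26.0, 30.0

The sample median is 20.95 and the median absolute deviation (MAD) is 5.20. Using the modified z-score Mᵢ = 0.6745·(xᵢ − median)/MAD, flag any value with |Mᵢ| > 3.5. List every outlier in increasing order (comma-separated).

-34.3, -20.6

|Mᵢ| > 3.5 ⇔ |xᵢ − 20.95| > 3.5·5.20/0.6745 = 26.98.
So outliers lie outside [-6.03, 47.93].
-34.3: M = -7.17 → outlier.
-20.6: M = -5.39 → outlier.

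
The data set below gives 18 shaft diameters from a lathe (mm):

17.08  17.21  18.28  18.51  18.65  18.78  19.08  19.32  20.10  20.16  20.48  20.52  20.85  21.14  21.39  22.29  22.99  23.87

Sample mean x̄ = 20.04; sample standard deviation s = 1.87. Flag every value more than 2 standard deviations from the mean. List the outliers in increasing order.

Cutoffs at x̄ ± 2s: 20.04 ± 2·1.87 = [16.30, 23.78].
23.87: z = 2.05, |z| > 2 → outlier.
Every other value lies within [16.30, 23.78].

23.87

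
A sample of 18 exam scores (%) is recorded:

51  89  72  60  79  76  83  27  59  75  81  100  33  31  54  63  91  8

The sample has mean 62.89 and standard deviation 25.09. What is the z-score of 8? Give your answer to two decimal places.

z = (8 − 62.89) / 25.09 = -2.19.

-2.19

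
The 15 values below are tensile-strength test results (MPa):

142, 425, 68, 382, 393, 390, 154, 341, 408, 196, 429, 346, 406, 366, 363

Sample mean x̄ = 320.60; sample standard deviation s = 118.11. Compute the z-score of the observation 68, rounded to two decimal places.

z = (68 − 320.60) / 118.11 = -2.14.

-2.14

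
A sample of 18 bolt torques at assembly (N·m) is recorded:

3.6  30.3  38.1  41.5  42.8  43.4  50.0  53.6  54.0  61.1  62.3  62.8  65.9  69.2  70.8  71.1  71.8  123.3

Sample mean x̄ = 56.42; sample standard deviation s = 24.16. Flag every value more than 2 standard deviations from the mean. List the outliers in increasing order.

3.6, 123.3

Cutoffs at x̄ ± 2s: 56.42 ± 2·24.16 = [8.10, 104.74].
3.6: z = -2.19, |z| > 2 → outlier.
123.3: z = 2.77, |z| > 2 → outlier.
Every other value lies within [8.10, 104.74].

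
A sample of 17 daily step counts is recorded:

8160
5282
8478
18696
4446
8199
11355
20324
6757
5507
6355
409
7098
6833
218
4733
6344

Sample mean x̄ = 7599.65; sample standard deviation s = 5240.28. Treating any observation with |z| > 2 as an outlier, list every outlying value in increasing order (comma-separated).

Cutoffs at x̄ ± 2s: 7599.65 ± 2·5240.28 = [-2880.91, 18080.21].
18696: z = 2.12, |z| > 2 → outlier.
20324: z = 2.43, |z| > 2 → outlier.
Every other value lies within [-2880.91, 18080.21].

18696, 20324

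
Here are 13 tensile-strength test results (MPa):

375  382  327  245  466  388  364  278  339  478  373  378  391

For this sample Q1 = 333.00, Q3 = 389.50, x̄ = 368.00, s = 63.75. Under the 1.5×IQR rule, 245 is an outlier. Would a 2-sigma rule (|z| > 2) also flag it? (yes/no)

no

z = (245 − 368.00) / 63.75 = -1.93.
|z| = 1.93 ≤ 2.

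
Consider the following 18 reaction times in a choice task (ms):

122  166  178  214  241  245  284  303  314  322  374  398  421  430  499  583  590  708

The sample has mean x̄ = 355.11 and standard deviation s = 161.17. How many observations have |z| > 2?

1

Cutoffs: x̄ ± 2s = [32.77, 677.45].
Outside the cutoffs: 708.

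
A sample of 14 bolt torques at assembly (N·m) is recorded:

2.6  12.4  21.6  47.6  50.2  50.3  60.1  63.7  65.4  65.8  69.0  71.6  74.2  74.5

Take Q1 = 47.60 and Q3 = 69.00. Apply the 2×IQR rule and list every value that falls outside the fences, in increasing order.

IQR = Q3 − Q1 = 69.00 − 47.60 = 21.40.
Lower fence = Q1 − 2·IQR = 47.60 − 42.80 = 4.80.
Upper fence = Q3 + 2·IQR = 69.00 + 42.80 = 111.80.
2.6 < 4.80 → outlier.
All remaining values lie within [4.80, 111.80].

2.6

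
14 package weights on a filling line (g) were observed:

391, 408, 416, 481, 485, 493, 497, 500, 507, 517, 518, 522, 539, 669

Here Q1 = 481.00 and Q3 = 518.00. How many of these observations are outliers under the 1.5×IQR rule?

IQR = 37.00; fences at 481.00 − 55.50 = 425.50 and 518.00 + 55.50 = 573.50.
Outside the cutoffs: 391, 408, 416, 669.

4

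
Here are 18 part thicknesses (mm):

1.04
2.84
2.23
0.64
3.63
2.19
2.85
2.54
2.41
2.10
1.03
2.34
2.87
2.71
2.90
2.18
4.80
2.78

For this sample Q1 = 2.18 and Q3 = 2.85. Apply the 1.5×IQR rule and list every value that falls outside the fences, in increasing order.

IQR = Q3 − Q1 = 2.85 − 2.18 = 0.67.
Lower fence = Q1 − 1.5·IQR = 2.18 − 1.005 = 1.175.
Upper fence = Q3 + 1.5·IQR = 2.85 + 1.005 = 3.855.
0.64 < 1.175 → outlier.
1.03 < 1.175 → outlier.
1.04 < 1.175 → outlier.
4.80 > 3.855 → outlier.
All remaining values lie within [1.175, 3.855].

0.64, 1.03, 1.04, 4.80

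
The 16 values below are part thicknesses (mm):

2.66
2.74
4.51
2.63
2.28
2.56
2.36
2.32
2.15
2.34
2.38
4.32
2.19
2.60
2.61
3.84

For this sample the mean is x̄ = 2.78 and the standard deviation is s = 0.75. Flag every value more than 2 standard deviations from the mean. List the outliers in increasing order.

4.32, 4.51

Cutoffs at x̄ ± 2s: 2.78 ± 2·0.75 = [1.28, 4.28].
4.32: z = 2.05, |z| > 2 → outlier.
4.51: z = 2.31, |z| > 2 → outlier.
Every other value lies within [1.28, 4.28].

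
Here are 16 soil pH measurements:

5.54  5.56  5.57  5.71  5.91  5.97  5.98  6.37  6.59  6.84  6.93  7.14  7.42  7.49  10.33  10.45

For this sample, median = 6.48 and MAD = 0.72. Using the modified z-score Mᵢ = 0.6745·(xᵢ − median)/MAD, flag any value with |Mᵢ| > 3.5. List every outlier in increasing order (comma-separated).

10.33, 10.45

|Mᵢ| > 3.5 ⇔ |xᵢ − 6.48| > 3.5·0.72/0.6745 = 3.74.
So outliers lie outside [2.74, 10.22].
10.33: M = 3.61 → outlier.
10.45: M = 3.72 → outlier.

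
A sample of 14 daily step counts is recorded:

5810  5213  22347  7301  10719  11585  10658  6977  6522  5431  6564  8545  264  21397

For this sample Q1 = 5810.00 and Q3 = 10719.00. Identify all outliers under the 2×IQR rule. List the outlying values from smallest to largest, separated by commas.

IQR = Q3 − Q1 = 10719.00 − 5810.00 = 4909.00.
Lower fence = Q1 − 2·IQR = 5810.00 − 9818.00 = -4008.00.
Upper fence = Q3 + 2·IQR = 10719.00 + 9818.00 = 20537.00.
21397 > 20537.00 → outlier.
22347 > 20537.00 → outlier.
All remaining values lie within [-4008.00, 20537.00].

21397, 22347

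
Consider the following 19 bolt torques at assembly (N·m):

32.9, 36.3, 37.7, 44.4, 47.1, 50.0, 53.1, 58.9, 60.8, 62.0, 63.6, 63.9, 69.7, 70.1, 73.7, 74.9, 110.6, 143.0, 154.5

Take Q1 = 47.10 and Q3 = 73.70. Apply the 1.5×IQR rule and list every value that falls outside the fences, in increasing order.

IQR = Q3 − Q1 = 73.70 − 47.10 = 26.60.
Lower fence = Q1 − 1.5·IQR = 47.10 − 39.90 = 7.20.
Upper fence = Q3 + 1.5·IQR = 73.70 + 39.90 = 113.60.
143.0 > 113.60 → outlier.
154.5 > 113.60 → outlier.
All remaining values lie within [7.20, 113.60].

143.0, 154.5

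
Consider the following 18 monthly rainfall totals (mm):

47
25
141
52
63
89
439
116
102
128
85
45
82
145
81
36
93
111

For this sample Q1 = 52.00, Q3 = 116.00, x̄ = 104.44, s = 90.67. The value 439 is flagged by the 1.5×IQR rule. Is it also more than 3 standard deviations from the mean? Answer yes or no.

z = (439 − 104.44) / 90.67 = 3.69.
|z| = 3.69 > 3.

yes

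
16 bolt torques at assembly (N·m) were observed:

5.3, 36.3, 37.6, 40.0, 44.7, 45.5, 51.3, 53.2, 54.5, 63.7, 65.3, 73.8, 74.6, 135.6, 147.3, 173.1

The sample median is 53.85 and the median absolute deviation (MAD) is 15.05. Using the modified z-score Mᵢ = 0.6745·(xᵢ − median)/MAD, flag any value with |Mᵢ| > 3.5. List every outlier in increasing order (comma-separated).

135.6, 147.3, 173.1

|Mᵢ| > 3.5 ⇔ |xᵢ − 53.85| > 3.5·15.05/0.6745 = 78.09.
So outliers lie outside [-24.24, 131.94].
135.6: M = 3.66 → outlier.
147.3: M = 4.19 → outlier.
173.1: M = 5.34 → outlier.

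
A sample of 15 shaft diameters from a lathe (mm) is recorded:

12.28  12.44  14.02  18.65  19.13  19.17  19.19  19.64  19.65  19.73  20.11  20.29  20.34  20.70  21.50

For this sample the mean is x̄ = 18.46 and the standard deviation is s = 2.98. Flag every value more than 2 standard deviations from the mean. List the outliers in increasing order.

12.28, 12.44

Cutoffs at x̄ ± 2s: 18.46 ± 2·2.98 = [12.50, 24.42].
12.28: z = -2.07, |z| > 2 → outlier.
12.44: z = -2.02, |z| > 2 → outlier.
Every other value lies within [12.50, 24.42].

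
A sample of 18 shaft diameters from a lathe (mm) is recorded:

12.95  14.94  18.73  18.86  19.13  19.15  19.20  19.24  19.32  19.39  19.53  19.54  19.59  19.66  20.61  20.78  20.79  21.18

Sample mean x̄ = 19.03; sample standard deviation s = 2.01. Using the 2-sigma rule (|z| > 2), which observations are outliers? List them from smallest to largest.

Cutoffs at x̄ ± 2s: 19.03 ± 2·2.01 = [15.01, 23.05].
12.95: z = -3.02, |z| > 2 → outlier.
14.94: z = -2.03, |z| > 2 → outlier.
Every other value lies within [15.01, 23.05].

12.95, 14.94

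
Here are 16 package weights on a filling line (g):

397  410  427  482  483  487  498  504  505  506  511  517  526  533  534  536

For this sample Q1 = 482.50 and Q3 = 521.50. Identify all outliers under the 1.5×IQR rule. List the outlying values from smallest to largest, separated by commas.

IQR = Q3 − Q1 = 521.50 − 482.50 = 39.00.
Lower fence = Q1 − 1.5·IQR = 482.50 − 58.50 = 424.00.
Upper fence = Q3 + 1.5·IQR = 521.50 + 58.50 = 580.00.
397 < 424.00 → outlier.
410 < 424.00 → outlier.
All remaining values lie within [424.00, 580.00].

397, 410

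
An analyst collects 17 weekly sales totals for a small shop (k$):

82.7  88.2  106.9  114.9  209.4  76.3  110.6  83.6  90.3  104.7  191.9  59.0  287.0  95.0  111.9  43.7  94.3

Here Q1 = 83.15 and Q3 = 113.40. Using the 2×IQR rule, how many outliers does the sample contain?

IQR = 30.25; fences at 83.15 − 60.50 = 22.65 and 113.40 + 60.50 = 173.90.
Outside the cutoffs: 191.9, 209.4, 287.0.

3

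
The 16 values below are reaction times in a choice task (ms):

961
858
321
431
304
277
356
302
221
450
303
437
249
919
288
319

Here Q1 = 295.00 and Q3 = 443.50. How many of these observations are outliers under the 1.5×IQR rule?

3

IQR = 148.50; fences at 295.00 − 222.75 = 72.25 and 443.50 + 222.75 = 666.25.
Outside the cutoffs: 858, 919, 961.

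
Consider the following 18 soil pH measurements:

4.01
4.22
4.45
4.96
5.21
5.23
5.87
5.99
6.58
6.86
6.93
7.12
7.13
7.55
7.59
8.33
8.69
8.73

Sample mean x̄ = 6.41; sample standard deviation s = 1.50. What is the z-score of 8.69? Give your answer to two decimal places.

1.52

z = (8.69 − 6.41) / 1.50 = 1.52.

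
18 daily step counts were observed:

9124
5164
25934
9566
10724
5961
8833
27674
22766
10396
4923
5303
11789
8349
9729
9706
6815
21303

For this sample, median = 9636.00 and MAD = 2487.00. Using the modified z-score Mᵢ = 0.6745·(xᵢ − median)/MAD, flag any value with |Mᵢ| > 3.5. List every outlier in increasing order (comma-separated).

22766, 25934, 27674

|Mᵢ| > 3.5 ⇔ |xᵢ − 9636.00| > 3.5·2487.00/0.6745 = 12905.11.
So outliers lie outside [-3269.11, 22541.11].
22766: M = 3.56 → outlier.
25934: M = 4.42 → outlier.
27674: M = 4.89 → outlier.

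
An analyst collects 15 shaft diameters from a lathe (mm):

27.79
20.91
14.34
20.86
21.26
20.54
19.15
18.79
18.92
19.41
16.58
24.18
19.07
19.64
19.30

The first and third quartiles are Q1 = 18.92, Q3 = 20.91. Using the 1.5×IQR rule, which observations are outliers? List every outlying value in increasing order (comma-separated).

14.34, 24.18, 27.79

IQR = Q3 − Q1 = 20.91 − 18.92 = 1.99.
Lower fence = Q1 − 1.5·IQR = 18.92 − 2.985 = 15.935.
Upper fence = Q3 + 1.5·IQR = 20.91 + 2.985 = 23.895.
14.34 < 15.935 → outlier.
24.18 > 23.895 → outlier.
27.79 > 23.895 → outlier.
All remaining values lie within [15.935, 23.895].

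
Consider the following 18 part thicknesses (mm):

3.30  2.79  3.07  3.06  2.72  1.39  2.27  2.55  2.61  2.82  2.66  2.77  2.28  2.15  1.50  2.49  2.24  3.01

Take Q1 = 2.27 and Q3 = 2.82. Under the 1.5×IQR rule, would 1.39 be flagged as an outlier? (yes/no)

yes

IQR = Q3 − Q1 = 2.82 − 2.27 = 0.55.
Lower fence = Q1 − 1.5·IQR = 2.27 − 0.825 = 1.445.
Upper fence = Q3 + 1.5·IQR = 2.82 + 0.825 = 3.645.
1.39 lies below the lower fence.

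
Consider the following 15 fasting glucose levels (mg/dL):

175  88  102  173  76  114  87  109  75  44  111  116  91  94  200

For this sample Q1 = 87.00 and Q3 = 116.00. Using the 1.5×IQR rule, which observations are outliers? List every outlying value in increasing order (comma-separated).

IQR = Q3 − Q1 = 116.00 − 87.00 = 29.00.
Lower fence = Q1 − 1.5·IQR = 87.00 − 43.50 = 43.50.
Upper fence = Q3 + 1.5·IQR = 116.00 + 43.50 = 159.50.
173 > 159.50 → outlier.
175 > 159.50 → outlier.
200 > 159.50 → outlier.
All remaining values lie within [43.50, 159.50].

173, 175, 200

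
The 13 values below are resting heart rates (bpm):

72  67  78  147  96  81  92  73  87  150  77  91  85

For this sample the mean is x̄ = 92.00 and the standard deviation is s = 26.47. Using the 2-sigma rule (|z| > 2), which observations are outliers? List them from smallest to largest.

Cutoffs at x̄ ± 2s: 92.00 ± 2·26.47 = [39.06, 144.94].
147: z = 2.08, |z| > 2 → outlier.
150: z = 2.19, |z| > 2 → outlier.
Every other value lies within [39.06, 144.94].

147, 150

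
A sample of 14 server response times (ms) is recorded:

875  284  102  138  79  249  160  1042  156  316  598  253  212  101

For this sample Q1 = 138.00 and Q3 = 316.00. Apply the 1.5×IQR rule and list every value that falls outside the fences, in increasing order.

598, 875, 1042

IQR = Q3 − Q1 = 316.00 − 138.00 = 178.00.
Lower fence = Q1 − 1.5·IQR = 138.00 − 267.00 = -129.00.
Upper fence = Q3 + 1.5·IQR = 316.00 + 267.00 = 583.00.
598 > 583.00 → outlier.
875 > 583.00 → outlier.
1042 > 583.00 → outlier.
All remaining values lie within [-129.00, 583.00].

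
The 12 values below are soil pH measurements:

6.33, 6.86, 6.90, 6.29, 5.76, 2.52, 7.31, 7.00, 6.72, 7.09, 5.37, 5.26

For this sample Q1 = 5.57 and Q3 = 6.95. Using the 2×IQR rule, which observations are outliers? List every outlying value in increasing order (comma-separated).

2.52

IQR = Q3 − Q1 = 6.95 − 5.57 = 1.38.
Lower fence = Q1 − 2·IQR = 5.57 − 2.76 = 2.81.
Upper fence = Q3 + 2·IQR = 6.95 + 2.76 = 9.71.
2.52 < 2.81 → outlier.
All remaining values lie within [2.81, 9.71].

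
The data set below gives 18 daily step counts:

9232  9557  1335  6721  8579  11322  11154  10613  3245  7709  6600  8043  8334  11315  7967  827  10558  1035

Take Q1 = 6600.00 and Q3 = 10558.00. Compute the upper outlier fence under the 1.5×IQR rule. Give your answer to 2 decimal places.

IQR = Q3 − Q1 = 10558.00 − 6600.00 = 3958.00.
Lower fence = Q1 − 1.5·IQR = 6600.00 − 5937.00 = 663.00.
Upper fence = Q3 + 1.5·IQR = 10558.00 + 5937.00 = 16495.00.

16495.00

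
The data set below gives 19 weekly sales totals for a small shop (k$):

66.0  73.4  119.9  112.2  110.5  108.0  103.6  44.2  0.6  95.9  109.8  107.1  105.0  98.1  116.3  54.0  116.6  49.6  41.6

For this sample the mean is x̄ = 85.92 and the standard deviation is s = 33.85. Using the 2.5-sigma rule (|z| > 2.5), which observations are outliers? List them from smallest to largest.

0.6

Cutoffs at x̄ ± 2.5s: 85.92 ± 2.5·33.85 = [1.295, 170.545].
0.6: z = -2.52, |z| > 2.5 → outlier.
Every other value lies within [1.295, 170.545].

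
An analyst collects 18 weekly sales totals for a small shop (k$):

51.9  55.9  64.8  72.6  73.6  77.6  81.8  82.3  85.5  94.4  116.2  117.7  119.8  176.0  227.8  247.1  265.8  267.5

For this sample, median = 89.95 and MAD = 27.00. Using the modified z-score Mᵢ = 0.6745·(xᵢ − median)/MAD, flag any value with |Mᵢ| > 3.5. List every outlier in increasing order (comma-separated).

247.1, 265.8, 267.5

|Mᵢ| > 3.5 ⇔ |xᵢ − 89.95| > 3.5·27.00/0.6745 = 140.10.
So outliers lie outside [-50.15, 230.05].
247.1: M = 3.93 → outlier.
265.8: M = 4.39 → outlier.
267.5: M = 4.44 → outlier.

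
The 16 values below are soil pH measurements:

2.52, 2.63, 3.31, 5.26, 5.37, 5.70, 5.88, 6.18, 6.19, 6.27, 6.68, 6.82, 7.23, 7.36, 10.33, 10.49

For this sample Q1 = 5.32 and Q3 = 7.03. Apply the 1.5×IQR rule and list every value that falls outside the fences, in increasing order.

IQR = Q3 − Q1 = 7.03 − 5.32 = 1.71.
Lower fence = Q1 − 1.5·IQR = 5.32 − 2.565 = 2.755.
Upper fence = Q3 + 1.5·IQR = 7.03 + 2.565 = 9.595.
2.52 < 2.755 → outlier.
2.63 < 2.755 → outlier.
10.33 > 9.595 → outlier.
10.49 > 9.595 → outlier.
All remaining values lie within [2.755, 9.595].

2.52, 2.63, 10.33, 10.49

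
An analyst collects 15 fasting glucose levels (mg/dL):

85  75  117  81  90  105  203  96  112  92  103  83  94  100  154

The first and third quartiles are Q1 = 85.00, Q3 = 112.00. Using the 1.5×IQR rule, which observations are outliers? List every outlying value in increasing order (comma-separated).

154, 203

IQR = Q3 − Q1 = 112.00 − 85.00 = 27.00.
Lower fence = Q1 − 1.5·IQR = 85.00 − 40.50 = 44.50.
Upper fence = Q3 + 1.5·IQR = 112.00 + 40.50 = 152.50.
154 > 152.50 → outlier.
203 > 152.50 → outlier.
All remaining values lie within [44.50, 152.50].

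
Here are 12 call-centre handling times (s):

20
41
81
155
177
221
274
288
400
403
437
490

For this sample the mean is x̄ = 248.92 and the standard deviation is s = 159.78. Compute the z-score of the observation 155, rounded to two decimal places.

-0.59

z = (155 − 248.92) / 159.78 = -0.59.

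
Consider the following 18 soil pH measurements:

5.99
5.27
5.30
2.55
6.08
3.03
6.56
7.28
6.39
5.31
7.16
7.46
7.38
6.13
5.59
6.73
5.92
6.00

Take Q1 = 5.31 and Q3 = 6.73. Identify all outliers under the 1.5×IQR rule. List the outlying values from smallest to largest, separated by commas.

2.55, 3.03

IQR = Q3 − Q1 = 6.73 − 5.31 = 1.42.
Lower fence = Q1 − 1.5·IQR = 5.31 − 2.13 = 3.18.
Upper fence = Q3 + 1.5·IQR = 6.73 + 2.13 = 8.86.
2.55 < 3.18 → outlier.
3.03 < 3.18 → outlier.
All remaining values lie within [3.18, 8.86].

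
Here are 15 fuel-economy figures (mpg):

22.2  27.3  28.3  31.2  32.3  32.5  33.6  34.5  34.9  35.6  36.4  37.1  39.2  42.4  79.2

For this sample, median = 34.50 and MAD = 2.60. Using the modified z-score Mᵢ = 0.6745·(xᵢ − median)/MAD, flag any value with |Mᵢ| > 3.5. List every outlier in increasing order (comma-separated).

|Mᵢ| > 3.5 ⇔ |xᵢ − 34.50| > 3.5·2.60/0.6745 = 13.49.
So outliers lie outside [21.01, 47.99].
79.2: M = 11.60 → outlier.

79.2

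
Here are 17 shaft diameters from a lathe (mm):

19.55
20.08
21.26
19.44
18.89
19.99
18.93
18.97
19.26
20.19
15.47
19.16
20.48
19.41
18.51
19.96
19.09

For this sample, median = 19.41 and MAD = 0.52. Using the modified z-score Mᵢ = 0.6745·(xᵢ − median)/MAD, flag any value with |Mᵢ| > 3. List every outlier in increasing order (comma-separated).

15.47

|Mᵢ| > 3 ⇔ |xᵢ − 19.41| > 3·0.52/0.6745 = 2.31.
So outliers lie outside [17.10, 21.72].
15.47: M = -5.11 → outlier.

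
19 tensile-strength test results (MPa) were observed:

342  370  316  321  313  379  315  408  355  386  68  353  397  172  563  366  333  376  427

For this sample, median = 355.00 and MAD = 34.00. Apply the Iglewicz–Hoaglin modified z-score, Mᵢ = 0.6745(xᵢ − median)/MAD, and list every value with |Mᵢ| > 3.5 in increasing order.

68, 172, 563

|Mᵢ| > 3.5 ⇔ |xᵢ − 355.00| > 3.5·34.00/0.6745 = 176.43.
So outliers lie outside [178.57, 531.43].
68: M = -5.69 → outlier.
172: M = -3.63 → outlier.
563: M = 4.13 → outlier.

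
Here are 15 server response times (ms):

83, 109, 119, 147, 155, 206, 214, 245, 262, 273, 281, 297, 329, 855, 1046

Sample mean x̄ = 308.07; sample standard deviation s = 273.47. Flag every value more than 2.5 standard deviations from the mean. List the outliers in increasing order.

Cutoffs at x̄ ± 2.5s: 308.07 ± 2.5·273.47 = [-375.605, 991.745].
1046: z = 2.70, |z| > 2.5 → outlier.
Every other value lies within [-375.605, 991.745].

1046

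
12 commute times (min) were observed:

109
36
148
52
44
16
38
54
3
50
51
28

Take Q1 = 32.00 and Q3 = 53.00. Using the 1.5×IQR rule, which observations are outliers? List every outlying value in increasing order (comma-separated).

IQR = Q3 − Q1 = 53.00 − 32.00 = 21.00.
Lower fence = Q1 − 1.5·IQR = 32.00 − 31.50 = 0.50.
Upper fence = Q3 + 1.5·IQR = 53.00 + 31.50 = 84.50.
109 > 84.50 → outlier.
148 > 84.50 → outlier.
All remaining values lie within [0.50, 84.50].

109, 148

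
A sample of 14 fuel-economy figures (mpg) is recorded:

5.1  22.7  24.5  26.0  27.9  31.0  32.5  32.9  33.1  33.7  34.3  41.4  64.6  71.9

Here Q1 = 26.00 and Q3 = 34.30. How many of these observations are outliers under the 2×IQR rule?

3

IQR = 8.30; fences at 26.00 − 16.60 = 9.40 and 34.30 + 16.60 = 50.90.
Outside the cutoffs: 5.1, 64.6, 71.9.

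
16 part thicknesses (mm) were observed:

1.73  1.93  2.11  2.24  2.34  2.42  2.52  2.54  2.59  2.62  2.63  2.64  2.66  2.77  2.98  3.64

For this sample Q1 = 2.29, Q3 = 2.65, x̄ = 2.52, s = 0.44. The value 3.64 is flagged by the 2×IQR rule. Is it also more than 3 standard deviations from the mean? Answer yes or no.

no

z = (3.64 − 2.52) / 0.44 = 2.55.
|z| = 2.55 ≤ 3.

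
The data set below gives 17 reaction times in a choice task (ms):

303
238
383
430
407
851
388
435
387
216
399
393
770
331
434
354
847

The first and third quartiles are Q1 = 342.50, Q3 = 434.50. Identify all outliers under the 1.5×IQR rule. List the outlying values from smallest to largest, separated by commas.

770, 847, 851

IQR = Q3 − Q1 = 434.50 − 342.50 = 92.00.
Lower fence = Q1 − 1.5·IQR = 342.50 − 138.00 = 204.50.
Upper fence = Q3 + 1.5·IQR = 434.50 + 138.00 = 572.50.
770 > 572.50 → outlier.
847 > 572.50 → outlier.
851 > 572.50 → outlier.
All remaining values lie within [204.50, 572.50].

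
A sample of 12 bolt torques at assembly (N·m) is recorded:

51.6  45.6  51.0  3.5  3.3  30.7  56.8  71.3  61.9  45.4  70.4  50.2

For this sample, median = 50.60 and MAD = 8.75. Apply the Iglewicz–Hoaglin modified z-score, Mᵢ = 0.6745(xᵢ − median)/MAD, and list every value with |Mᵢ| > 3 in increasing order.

3.3, 3.5

|Mᵢ| > 3 ⇔ |xᵢ − 50.60| > 3·8.75/0.6745 = 38.92.
So outliers lie outside [11.68, 89.52].
3.3: M = -3.65 → outlier.
3.5: M = -3.63 → outlier.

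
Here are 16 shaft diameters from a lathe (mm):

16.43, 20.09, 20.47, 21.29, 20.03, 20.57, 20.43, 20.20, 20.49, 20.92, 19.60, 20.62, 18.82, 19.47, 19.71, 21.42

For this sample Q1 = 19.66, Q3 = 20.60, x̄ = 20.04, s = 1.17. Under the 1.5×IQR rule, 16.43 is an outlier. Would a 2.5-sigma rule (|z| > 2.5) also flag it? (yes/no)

yes

z = (16.43 − 20.04) / 1.17 = -3.09.
|z| = 3.09 > 2.5.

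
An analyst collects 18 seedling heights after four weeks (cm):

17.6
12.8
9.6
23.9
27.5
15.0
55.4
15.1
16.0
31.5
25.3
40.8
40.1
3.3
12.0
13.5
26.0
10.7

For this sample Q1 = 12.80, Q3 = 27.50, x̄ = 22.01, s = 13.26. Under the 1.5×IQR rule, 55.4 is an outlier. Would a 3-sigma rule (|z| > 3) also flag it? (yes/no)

no

z = (55.4 − 22.01) / 13.26 = 2.52.
|z| = 2.52 ≤ 3.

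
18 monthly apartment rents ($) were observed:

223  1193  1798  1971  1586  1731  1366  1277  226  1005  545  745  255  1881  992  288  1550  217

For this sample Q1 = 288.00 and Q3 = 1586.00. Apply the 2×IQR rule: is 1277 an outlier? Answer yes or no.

IQR = Q3 − Q1 = 1586.00 − 288.00 = 1298.00.
Lower fence = Q1 − 2·IQR = 288.00 − 2596.00 = -2308.00.
Upper fence = Q3 + 2·IQR = 1586.00 + 2596.00 = 4182.00.
1277 lies within [-2308.00, 4182.00].

no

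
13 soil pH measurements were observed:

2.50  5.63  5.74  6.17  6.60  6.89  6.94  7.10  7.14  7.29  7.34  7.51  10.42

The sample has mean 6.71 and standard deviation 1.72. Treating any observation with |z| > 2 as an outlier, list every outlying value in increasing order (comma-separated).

Cutoffs at x̄ ± 2s: 6.71 ± 2·1.72 = [3.27, 10.15].
2.50: z = -2.45, |z| > 2 → outlier.
10.42: z = 2.16, |z| > 2 → outlier.
Every other value lies within [3.27, 10.15].

2.50, 10.42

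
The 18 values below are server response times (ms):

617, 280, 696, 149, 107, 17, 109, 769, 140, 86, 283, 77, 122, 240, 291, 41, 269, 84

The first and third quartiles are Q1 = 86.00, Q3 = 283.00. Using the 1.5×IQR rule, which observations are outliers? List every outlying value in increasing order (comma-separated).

IQR = Q3 − Q1 = 283.00 − 86.00 = 197.00.
Lower fence = Q1 − 1.5·IQR = 86.00 − 295.50 = -209.50.
Upper fence = Q3 + 1.5·IQR = 283.00 + 295.50 = 578.50.
617 > 578.50 → outlier.
696 > 578.50 → outlier.
769 > 578.50 → outlier.
All remaining values lie within [-209.50, 578.50].

617, 696, 769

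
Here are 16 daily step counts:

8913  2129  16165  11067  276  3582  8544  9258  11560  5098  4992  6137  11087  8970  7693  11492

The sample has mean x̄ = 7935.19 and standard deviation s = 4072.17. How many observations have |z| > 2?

1

Cutoffs: x̄ ± 2s = [-209.15, 16079.53].
Outside the cutoffs: 16165.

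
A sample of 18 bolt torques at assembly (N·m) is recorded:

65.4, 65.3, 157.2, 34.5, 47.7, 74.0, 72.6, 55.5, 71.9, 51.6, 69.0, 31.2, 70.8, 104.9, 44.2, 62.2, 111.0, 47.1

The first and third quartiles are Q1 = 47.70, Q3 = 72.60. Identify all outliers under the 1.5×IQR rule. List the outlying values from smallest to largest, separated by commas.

IQR = Q3 − Q1 = 72.60 − 47.70 = 24.90.
Lower fence = Q1 − 1.5·IQR = 47.70 − 37.35 = 10.35.
Upper fence = Q3 + 1.5·IQR = 72.60 + 37.35 = 109.95.
111.0 > 109.95 → outlier.
157.2 > 109.95 → outlier.
All remaining values lie within [10.35, 109.95].

111.0, 157.2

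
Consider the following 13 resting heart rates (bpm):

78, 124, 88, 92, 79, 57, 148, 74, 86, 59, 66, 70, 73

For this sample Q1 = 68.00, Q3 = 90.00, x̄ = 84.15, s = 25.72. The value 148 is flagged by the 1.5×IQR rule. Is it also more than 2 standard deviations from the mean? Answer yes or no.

yes

z = (148 − 84.15) / 25.72 = 2.48.
|z| = 2.48 > 2.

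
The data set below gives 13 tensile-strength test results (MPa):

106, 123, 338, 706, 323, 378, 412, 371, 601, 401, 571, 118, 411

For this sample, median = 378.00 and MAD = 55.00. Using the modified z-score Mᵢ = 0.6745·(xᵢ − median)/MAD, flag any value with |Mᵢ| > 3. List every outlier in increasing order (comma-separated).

|Mᵢ| > 3 ⇔ |xᵢ − 378.00| > 3·55.00/0.6745 = 244.63.
So outliers lie outside [133.37, 622.63].
106: M = -3.34 → outlier.
118: M = -3.19 → outlier.
123: M = -3.13 → outlier.
706: M = 4.02 → outlier.

106, 118, 123, 706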